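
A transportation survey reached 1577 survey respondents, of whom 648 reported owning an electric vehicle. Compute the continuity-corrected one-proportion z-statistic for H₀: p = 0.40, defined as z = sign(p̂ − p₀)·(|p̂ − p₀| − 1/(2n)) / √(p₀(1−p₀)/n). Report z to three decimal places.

The sample proportion is 648/1577 = 0.41091. p̂ − p₀ = 0.010907.
1/(2n) = 0.000317.
Corrected numerator: |0.010907| − 0.000317 = 0.010590.
SE₀ = √(0.40·0.60/1577) = 0.012336.
z = (+)0.010590/0.012336 = 0.858.

z = 0.858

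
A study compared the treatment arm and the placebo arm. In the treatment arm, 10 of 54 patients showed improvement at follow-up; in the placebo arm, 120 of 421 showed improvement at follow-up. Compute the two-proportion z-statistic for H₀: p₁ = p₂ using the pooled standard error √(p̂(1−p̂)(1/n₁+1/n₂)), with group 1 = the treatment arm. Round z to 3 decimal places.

p̂₁ = 10/54 = 0.18519, p̂₂ = 120/421 = 0.28504.
Pooled p̂ = (10+120)/(54+421) = 130/475 = 0.27368.
Pooled SE = √[0.1987812·0.02089382] ≈ 0.064446.
z = -0.09985/0.064446 = -1.549.

z = -1.549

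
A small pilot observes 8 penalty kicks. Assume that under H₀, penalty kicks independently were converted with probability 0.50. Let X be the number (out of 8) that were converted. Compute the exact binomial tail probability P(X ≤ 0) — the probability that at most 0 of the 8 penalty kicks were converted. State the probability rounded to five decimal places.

X ~ Binomial(n=8, p=0.50).
P(X ≤ 0) = C(8,0)·0.50^0·0.50^8.
= 0.003906 = 0.00391.

P = 0.00391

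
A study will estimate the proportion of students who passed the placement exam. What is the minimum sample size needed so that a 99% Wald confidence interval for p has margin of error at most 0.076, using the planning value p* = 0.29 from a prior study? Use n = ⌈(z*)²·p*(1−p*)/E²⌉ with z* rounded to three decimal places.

n = 237

The 99% critical value is z* = 2.576.
p*(1−p*) = 0.29·0.71 = 0.2059.
Required n before rounding: 6.635776 × 0.2059 / 0.076² = 236.549.
Rounding up, n = 237.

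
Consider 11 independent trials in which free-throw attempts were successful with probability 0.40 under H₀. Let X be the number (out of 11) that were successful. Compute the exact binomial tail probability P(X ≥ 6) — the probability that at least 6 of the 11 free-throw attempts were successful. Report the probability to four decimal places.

P = 0.2465

X is binomial with n = 11 and p = 0.40.
P(X ≥ 6) = Σ_{j=6}^{11} C(11,j)·0.40^j·0.60^{11−j}.
= 0.147149 + 0.070071 + 0.023357 + 0.005190 + 0.000692 + 0.000042 = 0.2465.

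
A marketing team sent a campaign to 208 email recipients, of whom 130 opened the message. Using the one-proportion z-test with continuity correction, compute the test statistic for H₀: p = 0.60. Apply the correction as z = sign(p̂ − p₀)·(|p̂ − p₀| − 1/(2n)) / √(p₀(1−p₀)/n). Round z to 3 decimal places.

The sample proportion is 130/208 = 0.62500. p̂ − p₀ = 0.025000.
Continuity correction 1/(2n) = 1/416 = 0.002404.
Corrected numerator: |0.025000| − 0.002404 = 0.022596.
Null standard error: √(0.60·0.40/208) = √0.001153846 = 0.033968.
z = +0.022596/0.033968 = 0.665.

z = 0.665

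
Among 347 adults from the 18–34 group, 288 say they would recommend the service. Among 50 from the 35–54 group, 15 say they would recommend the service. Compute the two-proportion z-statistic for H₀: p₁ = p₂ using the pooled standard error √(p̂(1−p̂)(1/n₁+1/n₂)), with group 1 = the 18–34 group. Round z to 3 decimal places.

Sample proportions: p̂₁ = 288/347 = 0.82997 and p̂₂ = 15/50 = 0.30000.
Pooling: p̂ = 303/397 = 0.76322.
SE = √[p̂(1−p̂)(1/n₁+1/n₂)] = √[0.76322·0.23678·(1/347+1/50)] ≈ 0.064304.
z = (p̂₁ − p̂₂)/SE = (0.82997 − 0.30000)/0.064304 = 0.52997/0.064304 = 8.242.

z = 8.242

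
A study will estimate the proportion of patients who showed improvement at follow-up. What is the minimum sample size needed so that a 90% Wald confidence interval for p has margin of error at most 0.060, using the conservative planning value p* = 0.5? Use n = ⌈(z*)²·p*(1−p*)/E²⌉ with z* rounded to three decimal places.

For 90% confidence, z* = 1.645.
p*(1−p*) = 0.50·0.50 = 0.2500.
(z*)²·p*(1−p*)/E² = 2.706025·0.2500/0.003600 = 187.918.
Rounding up, n = 188.

n = 188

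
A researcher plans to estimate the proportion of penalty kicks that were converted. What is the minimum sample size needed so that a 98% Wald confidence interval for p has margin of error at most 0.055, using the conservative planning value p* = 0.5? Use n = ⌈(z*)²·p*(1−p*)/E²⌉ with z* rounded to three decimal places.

n = 448

The 98% critical value is z* = 2.326.
p*(1−p*) = 0.50·0.50 = 0.2500.
(z*)²·p*(1−p*)/E² = 5.410276·0.2500/0.003025 = 447.130.
⌈447.130⌉ = 448.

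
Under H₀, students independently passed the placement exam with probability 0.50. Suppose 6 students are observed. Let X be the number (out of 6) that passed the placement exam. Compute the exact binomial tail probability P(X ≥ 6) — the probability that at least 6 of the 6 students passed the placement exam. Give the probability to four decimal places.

P = 0.0156

X ~ Binomial(n=6, p=0.50).
P(X ≥ 6) = C(6,6)·0.50^6·0.50^0.
= 0.015625 = 0.0156.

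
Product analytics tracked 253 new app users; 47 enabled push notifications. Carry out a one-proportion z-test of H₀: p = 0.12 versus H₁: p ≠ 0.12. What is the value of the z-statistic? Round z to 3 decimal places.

p̂ = 47/253 = 0.18577.
Under H₀, SE = √(p₀(1−p₀)/n) = √(0.12·0.88/253) = √0.000417391 = 0.020430.
z = (0.18577 − 0.12)/0.020430 = 0.06577/0.020430 = 3.219.

z = 3.219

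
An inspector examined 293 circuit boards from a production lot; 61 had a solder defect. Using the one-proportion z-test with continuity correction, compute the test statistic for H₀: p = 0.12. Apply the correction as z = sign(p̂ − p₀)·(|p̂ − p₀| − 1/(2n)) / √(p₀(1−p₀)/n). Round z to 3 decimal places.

z = 4.556

Sample proportion p̂ = 61/293 = 0.20819. p̂ − p₀ = 0.088191.
1/(2n) = 0.001706.
Corrected numerator: |0.088191| − 0.001706 = 0.086485.
Under H₀, SE = √(p₀(1−p₀)/n) = √(0.12·0.88/293) = √0.000360410 = 0.018984.
z = +0.086485/0.018984 = 4.556.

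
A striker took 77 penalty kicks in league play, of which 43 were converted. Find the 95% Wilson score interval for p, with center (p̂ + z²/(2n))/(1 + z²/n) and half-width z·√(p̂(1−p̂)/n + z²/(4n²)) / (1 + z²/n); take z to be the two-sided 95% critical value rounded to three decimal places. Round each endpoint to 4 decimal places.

(0.4474, 0.6639)

p̂ = 43/77 = 0.55844; z = 1.960, so z² = 3.841600.
Denominator 1 + z²/n = 1 + 3.841600/77 = 1.049891.
Adjusted center: (0.55844 + z²/(2n))/1.049891 = 0.55566.
Radicand: p̂(1−p̂)/n + z²/(4n²) = 0.003202397 + 0.000161983 = 0.003364380.
Half-width = z·√(radicand)/denom = 1.960·0.058003/1.049891 = 0.10828.
Interval: 0.55566 ± 0.10828 → (0.4474, 0.6639).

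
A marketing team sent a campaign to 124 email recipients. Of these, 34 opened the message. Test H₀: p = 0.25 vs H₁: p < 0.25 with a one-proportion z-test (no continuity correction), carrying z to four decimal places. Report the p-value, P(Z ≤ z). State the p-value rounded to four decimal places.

p-value = 0.7331

Sample proportion p̂ = 34/124 = 0.27419.
SE₀ = √(0.25·0.75/124) = 0.038886.
z = (p̂ − p₀)/SE = (34/124 − 0.25)/0.038886 ≈ 0.6222.
p-value = P(Z ≤ z) with z = 0.6222 → 0.7331.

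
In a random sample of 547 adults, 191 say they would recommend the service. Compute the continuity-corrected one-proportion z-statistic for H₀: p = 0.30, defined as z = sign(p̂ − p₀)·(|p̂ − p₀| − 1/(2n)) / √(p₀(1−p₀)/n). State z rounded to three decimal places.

Sample proportion p̂ = 191/547 = 0.34918. p̂ − p₀ = 0.049177.
Continuity correction 1/(2n) = 1/1094 = 0.000914.
Corrected numerator: |0.049177| − 0.000914 = 0.048263.
Null standard error: √(0.30·0.70/547) = √0.000383912 = 0.019594.
z = +0.048263/0.019594 = 2.463.

z = 2.463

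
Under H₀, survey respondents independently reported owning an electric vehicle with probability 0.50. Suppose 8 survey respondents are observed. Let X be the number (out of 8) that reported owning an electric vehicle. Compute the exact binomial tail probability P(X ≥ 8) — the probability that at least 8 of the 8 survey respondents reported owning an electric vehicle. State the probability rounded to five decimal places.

X is binomial with n = 8 and p = 0.50.
P(X ≥ 8) = C(8,8)·0.50^8·0.50^0.
= 0.003906 = 0.00391.

P = 0.00391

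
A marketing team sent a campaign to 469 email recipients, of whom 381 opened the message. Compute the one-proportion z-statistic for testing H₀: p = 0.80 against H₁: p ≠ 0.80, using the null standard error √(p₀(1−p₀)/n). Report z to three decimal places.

z = 0.670

The sample proportion is 381/469 = 0.81237.
SE₀ = √(0.80·0.20/469) = 0.018470.
z = (0.81237 − 0.80)/0.018470 = 0.01237/0.018470 = 0.670.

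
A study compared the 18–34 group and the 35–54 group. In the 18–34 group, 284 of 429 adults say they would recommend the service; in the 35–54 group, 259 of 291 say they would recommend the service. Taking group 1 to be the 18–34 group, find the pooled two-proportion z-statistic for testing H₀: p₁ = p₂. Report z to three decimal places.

z = -6.973

p̂₁ = 284/429 = 0.66200, p̂₂ = 259/291 = 0.89003.
Pooling: p̂ = 543/720 = 0.75417.
SE = √[p̂(1−p̂)(1/n₁+1/n₂)] = √[0.75417·0.24583·(1/429+1/291)] ≈ 0.032700.
z = -0.22803/0.032700 = -6.973.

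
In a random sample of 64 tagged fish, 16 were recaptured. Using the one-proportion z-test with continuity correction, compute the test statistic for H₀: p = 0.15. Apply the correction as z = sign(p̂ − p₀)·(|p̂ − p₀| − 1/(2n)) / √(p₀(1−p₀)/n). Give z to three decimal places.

With x = 16 successes in n = 64, p̂ = 0.25000. p̂ − p₀ = 0.100000.
1/(2n) = 0.007812.
Corrected numerator: |0.100000| − 0.007812 = 0.092188.
Under H₀, SE = √(p₀(1−p₀)/n) = √(0.15·0.85/64) = √0.001992188 = 0.044634.
z = +0.092188/0.044634 = 2.065.

z = 2.065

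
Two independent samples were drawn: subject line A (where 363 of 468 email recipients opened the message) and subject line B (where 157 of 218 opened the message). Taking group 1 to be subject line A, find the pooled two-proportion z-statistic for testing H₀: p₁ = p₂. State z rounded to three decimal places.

Sample proportions: p̂₁ = 363/468 = 0.77564 and p̂₂ = 157/218 = 0.72018.
Pooling: p̂ = 520/686 = 0.75802.
Pooled SE = √[0.1834270·0.00672391] ≈ 0.035119.
z = (p̂₁ − p̂₂)/SE = (0.77564 − 0.72018)/0.035119 = 0.05546/0.035119 = 1.579.

z = 1.579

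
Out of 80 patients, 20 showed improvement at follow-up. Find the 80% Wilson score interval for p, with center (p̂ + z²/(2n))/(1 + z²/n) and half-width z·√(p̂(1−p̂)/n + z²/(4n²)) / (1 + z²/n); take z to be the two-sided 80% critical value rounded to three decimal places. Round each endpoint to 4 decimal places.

Here p̂ = 20/80 = 0.25000 and z = 1.282 (z² = 1.643524).
1 + z²/n = 1.020544.
Center = (0.25000 + 0.010272)/1.020544 = 0.25503.
Radicand: p̂(1−p̂)/n + z²/(4n²) = 0.002343750 + 0.000064200 = 0.002407950.
Half-width = 1.282·√0.002407950/1.020544 = 0.06164.
Interval: 0.25503 ± 0.06164 → (0.1934, 0.3167).

(0.1934, 0.3167)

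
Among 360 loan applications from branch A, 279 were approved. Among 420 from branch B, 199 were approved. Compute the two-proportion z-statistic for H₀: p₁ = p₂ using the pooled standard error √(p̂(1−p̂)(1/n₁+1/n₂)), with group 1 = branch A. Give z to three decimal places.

z = 8.609

Sample proportions: p̂₁ = 279/360 = 0.77500 and p̂₂ = 199/420 = 0.47381.
Pooling: p̂ = 478/780 = 0.61282.
SE = √[p̂(1−p̂)(1/n₁+1/n₂)] = √[0.61282·0.38718·(1/360+1/420)] ≈ 0.034986.
z = (p̂₁ − p̂₂)/SE = (0.77500 − 0.47381)/0.034986 = 0.30119/0.034986 = 8.609.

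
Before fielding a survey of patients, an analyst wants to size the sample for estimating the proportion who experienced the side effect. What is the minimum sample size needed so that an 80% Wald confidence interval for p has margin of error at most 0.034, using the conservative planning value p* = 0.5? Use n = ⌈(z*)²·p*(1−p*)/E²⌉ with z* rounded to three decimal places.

z* = 1.282 at the 80% level.
p*(1−p*) = 0.50·0.50 = 0.2500.
Required n before rounding: 1.643524 × 0.2500 / 0.034² = 355.433.
⌈355.433⌉ = 356.

n = 356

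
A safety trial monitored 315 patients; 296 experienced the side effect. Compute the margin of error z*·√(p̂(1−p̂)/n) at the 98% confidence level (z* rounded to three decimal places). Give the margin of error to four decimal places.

p̂ = 296/315 = 0.93968.
SE(p̂) = √(0.93968·0.06032/315) = 0.013414.
For 98% confidence, z* = 2.326.
So ME = 0.0312.

ME = 0.0312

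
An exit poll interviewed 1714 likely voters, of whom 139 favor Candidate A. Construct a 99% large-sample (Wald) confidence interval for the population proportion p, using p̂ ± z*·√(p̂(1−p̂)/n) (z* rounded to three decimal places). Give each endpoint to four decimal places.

p̂ = 139/1714 = 0.08110.
SE = √(p̂(1−p̂)/n) = √(0.074520/1714) = 0.006594.
z* = 2.576 at the 99% level.
Margin = 2.576·0.006594 = 0.01699.
CI: 0.08110 ± 0.01699 = (0.0641, 0.0981).

(0.0641, 0.0981)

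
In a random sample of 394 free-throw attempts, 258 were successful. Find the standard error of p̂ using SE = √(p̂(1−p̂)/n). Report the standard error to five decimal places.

p̂ = 258/394 = 0.65482.
p̂(1−p̂) = 0.65482·0.34518 = 0.226031.
SE = √(0.226031/394) = √0.000573683 = 0.02395.

SE = 0.02395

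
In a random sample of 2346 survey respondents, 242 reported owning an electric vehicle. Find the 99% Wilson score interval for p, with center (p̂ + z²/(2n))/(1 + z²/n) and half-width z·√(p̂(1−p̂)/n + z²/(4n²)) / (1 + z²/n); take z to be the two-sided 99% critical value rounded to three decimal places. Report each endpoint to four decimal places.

p̂ = 242/2346 = 0.10315; z = 2.576, so z² = 6.635776.
1 + z²/n = 1.002829.
Center = (0.10315 + 0.001414)/1.002829 = 0.10427.
Radicand: p̂(1−p̂)/n + z²/(4n²) = 0.000039435 + 0.000000301 = 0.000039736.
Half-width = 2.576·√0.000039736/1.002829 = 0.01619.
CI: 0.10427 ± 0.01619 = (0.0881, 0.1205).

(0.0881, 0.1205)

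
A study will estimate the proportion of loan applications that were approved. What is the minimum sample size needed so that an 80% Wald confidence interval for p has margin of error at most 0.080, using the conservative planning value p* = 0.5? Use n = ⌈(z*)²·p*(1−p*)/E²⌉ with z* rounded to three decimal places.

n = 65

For 80% confidence, z* = 1.282.
p*(1−p*) = 0.2500.
Required n before rounding: 1.643524 × 0.2500 / 0.080² = 64.200.
Rounding up, n = 65.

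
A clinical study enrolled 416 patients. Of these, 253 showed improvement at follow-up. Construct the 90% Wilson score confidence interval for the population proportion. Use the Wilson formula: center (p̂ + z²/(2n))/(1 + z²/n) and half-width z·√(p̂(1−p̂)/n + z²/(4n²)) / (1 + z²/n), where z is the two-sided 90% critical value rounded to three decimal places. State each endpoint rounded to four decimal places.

(0.5682, 0.6467)

p̂ = 253/416 = 0.60817; z = 1.645, so z² = 2.706025.
1 + z²/n = 1.006505.
Adjusted center: (0.60817 + z²/(2n))/1.006505 = 0.60747.
Radicand: p̂(1−p̂)/n + z²/(4n²) = 0.000572833 + 0.000003909 = 0.000576742.
Half-width = 1.645·√0.000576742/1.006505 = 0.03925.
Interval: 0.60747 ± 0.03925 → (0.5682, 0.6467).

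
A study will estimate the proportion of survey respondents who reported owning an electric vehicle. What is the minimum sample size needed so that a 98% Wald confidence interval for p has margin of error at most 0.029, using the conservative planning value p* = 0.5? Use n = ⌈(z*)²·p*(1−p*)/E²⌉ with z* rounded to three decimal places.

n = 1609

For 98% confidence, z* = 2.326.
p*(1−p*) = 0.2500.
Required n before rounding: 5.410276 × 0.2500 / 0.029² = 1608.287.
Rounding up, n = 1609.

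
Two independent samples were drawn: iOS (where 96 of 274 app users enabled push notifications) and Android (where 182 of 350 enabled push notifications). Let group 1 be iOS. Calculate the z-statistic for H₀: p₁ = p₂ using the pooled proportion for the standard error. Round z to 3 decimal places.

z = -4.231

p̂₁ = 96/274 = 0.35036, p̂₂ = 182/350 = 0.52000.
Pooling: p̂ = 278/624 = 0.44551.
Pooled SE = √[0.2470311·0.00650678] ≈ 0.040092.
z = (p̂₁ − p̂₂)/SE = (0.35036 − 0.52000)/0.040092 = -0.16964/0.040092 = -4.231.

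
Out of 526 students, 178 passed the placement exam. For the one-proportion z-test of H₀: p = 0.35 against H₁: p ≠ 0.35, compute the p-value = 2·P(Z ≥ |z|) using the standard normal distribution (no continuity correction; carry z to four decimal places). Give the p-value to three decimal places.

p-value = 0.577

Sample proportion p̂ = 178/526 = 0.33840.
SE₀ = √(0.35·0.65/526) = 0.020797.
z = (p̂ − p₀)/SE = (178/526 − 0.35)/0.020797 ≈ -0.5576.
From the standard normal, 2·P(Z ≥ |z|) = 0.577.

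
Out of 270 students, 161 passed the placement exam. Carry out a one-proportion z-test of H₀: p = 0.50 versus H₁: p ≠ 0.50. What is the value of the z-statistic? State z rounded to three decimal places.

z = 3.165

With x = 161 successes in n = 270, p̂ = 0.59630.
Under H₀, SE = √(p₀(1−p₀)/n) = √(0.50·0.50/270) = √0.000925926 = 0.030429.
Test statistic: z = 0.09630/0.030429 = 3.165.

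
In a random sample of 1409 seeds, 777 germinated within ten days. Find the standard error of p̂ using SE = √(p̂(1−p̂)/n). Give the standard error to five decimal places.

With x = 777 successes in n = 1409, p̂ = 0.55145.
p̂(1−p̂) = 0.247353.
SE = √(0.247353/1409) = √0.000175552 = 0.01325.

SE = 0.01325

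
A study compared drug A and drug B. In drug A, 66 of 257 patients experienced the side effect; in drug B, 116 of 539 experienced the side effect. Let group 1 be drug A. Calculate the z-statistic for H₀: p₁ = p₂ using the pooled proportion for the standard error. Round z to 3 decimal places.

z = 1.307

p̂₁ = 66/257 = 0.25681, p̂₂ = 116/539 = 0.21521.
Pooled p̂ = (66+116)/(257+539) = 182/796 = 0.22864.
SE = √[p̂(1−p̂)(1/n₁+1/n₂)] = √[0.22864·0.77136·(1/257+1/539)] ≈ 0.031835.
z = (p̂₁ − p̂₂)/SE = (0.25681 − 0.21521)/0.031835 = 0.04160/0.031835 = 1.307.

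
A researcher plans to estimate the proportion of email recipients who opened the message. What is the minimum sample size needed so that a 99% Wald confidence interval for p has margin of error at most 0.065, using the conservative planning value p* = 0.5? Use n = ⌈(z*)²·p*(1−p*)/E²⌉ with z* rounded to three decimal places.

For 99% confidence, z* = 2.576.
p*(1−p*) = 0.2500.
Required n before rounding: 6.635776 × 0.2500 / 0.065² = 392.649.
⌈392.649⌉ = 393.

n = 393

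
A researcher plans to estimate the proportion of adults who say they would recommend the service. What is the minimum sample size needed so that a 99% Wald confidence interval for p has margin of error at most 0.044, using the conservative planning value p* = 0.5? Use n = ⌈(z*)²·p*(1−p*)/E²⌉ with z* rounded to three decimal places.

The 99% critical value is z* = 2.576.
p*(1−p*) = 0.50·0.50 = 0.2500.
(z*)²·p*(1−p*)/E² = 6.635776·0.2500/0.001936 = 856.893.
⌈856.893⌉ = 857.

n = 857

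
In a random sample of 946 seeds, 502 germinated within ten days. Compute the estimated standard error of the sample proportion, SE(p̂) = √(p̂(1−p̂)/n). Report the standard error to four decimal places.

SE = 0.0162

p̂ = 502/946 = 0.53066.
p̂(1−p̂) = 0.249060.
SE = √(0.249060/946) = 0.0162.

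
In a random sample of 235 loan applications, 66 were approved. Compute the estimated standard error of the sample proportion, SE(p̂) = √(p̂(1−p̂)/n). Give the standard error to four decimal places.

Sample proportion p̂ = 66/235 = 0.28085.
p̂(1−p̂) = 0.28085·0.71915 = 0.201973.
Dividing by n and taking the root: √0.000859460 = 0.0293.

SE = 0.0293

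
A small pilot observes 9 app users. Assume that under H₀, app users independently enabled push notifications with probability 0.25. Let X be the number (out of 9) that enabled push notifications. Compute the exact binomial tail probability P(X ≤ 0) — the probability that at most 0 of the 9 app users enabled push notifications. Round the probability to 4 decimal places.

P = 0.0751

X is binomial with n = 9 and p = 0.25.
P(X ≤ 0) = C(9,0)·0.25^0·0.75^9.
= 0.075085 = 0.0751.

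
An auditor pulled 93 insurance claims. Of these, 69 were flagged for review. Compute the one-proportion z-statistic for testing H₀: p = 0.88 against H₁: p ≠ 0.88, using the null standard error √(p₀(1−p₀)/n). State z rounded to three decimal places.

p̂ = 69/93 = 0.74194.
SE₀ = √(0.88·0.12/93) = 0.033697.
z = (p̂ − p₀)/SE = (0.74194 − 0.88)/0.033697 = -4.097.

z = -4.097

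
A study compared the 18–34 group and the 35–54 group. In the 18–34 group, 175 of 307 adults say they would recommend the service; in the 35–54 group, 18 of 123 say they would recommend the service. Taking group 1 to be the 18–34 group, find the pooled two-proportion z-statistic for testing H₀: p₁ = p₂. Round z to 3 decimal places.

z = 7.983

Sample proportions: p̂₁ = 175/307 = 0.57003 and p̂₂ = 18/123 = 0.14634.
Pooling: p̂ = 193/430 = 0.44884.
Pooled SE = √[0.2473824·0.01138741] ≈ 0.053076.
z = (p̂₁ − p̂₂)/SE = (0.57003 − 0.14634)/0.053076 = 0.42369/0.053076 = 7.983.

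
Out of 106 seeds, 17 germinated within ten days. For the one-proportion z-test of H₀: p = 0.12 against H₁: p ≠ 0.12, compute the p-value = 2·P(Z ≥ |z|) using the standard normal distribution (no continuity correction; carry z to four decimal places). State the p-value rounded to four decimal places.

With x = 17 successes in n = 106, p̂ = 0.16038.
Null standard error: √(0.12·0.88/106) = √0.000996226 = 0.031563.
z = (p̂ − p₀)/SE = (17/106 − 0.12)/0.031563 ≈ 1.2793.
p-value = 2·P(Z ≥ |z|) with z = 1.2793 → 0.2008.

p-value = 0.2008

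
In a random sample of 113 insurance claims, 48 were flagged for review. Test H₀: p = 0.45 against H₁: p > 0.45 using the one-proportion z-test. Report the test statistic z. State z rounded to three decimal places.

z = -0.539

The sample proportion is 48/113 = 0.42478.
Under H₀, SE = √(p₀(1−p₀)/n) = √(0.45·0.55/113) = √0.002190265 = 0.046800.
z = (p̂ − p₀)/SE = (0.42478 − 0.45)/0.046800 = -0.539.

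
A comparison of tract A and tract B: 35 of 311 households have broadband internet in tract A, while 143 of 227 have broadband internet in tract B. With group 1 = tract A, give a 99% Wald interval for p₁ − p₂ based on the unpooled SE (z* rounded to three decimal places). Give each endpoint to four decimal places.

(-0.6120, -0.4228)

p̂₁ = 35/311 = 0.11254, p̂₂ = 143/227 = 0.62996; p̂₁ − p̂₂ = -0.51742.
Unpooled SE = √(p̂₁(1−p̂₁)/n₁ + p̂₂(1−p̂₂)/n₂) = √(0.000321141 + 0.001026923) = 0.036716.
For 99% confidence, z* = 2.576. Margin = 2.576·0.036716 = 0.09458.
So the interval runs from -0.6120 to -0.4228.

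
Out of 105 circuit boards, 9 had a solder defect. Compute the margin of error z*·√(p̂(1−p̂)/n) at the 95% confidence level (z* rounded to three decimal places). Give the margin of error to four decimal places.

ME = 0.0535

With x = 9 successes in n = 105, p̂ = 0.08571.
Standard error of p̂: √(0.078367/105) = √0.000746356 = 0.027320.
The 95% critical value is z* = 1.960.
So ME = 0.0535.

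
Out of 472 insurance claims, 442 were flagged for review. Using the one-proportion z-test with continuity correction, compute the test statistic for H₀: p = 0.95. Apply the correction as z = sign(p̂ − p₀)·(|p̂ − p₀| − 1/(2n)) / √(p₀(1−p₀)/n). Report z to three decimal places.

z = -1.246

p̂ = 442/472 = 0.93644. p̂ − p₀ = -0.013559.
Continuity correction 1/(2n) = 1/944 = 0.001059.
Corrected numerator: |-0.013559| − 0.001059 = 0.012500.
Under H₀, SE = √(p₀(1−p₀)/n) = √(0.95·0.05/472) = √0.000100636 = 0.010032.
z = −0.012500/0.010032 = -1.246.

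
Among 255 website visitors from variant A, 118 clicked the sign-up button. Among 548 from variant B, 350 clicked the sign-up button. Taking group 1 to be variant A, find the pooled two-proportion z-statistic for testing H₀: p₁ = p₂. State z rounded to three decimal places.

Sample proportions: p̂₁ = 118/255 = 0.46275 and p̂₂ = 350/548 = 0.63869.
Pooling: p̂ = 468/803 = 0.58281.
SE = √[p̂(1−p̂)(1/n₁+1/n₂)] = √[0.58281·0.41719·(1/255+1/548)] ≈ 0.037379.
z = -0.17594/0.037379 = -4.707.

z = -4.707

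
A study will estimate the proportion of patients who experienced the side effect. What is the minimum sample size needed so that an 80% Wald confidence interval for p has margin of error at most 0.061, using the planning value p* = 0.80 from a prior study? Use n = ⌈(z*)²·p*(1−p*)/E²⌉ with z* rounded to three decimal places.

z* = 1.282 at the 80% level.
p*(1−p*) = 0.1600.
Required n before rounding: 1.643524 × 0.1600 / 0.061² = 70.670.
⌈70.670⌉ = 71.

n = 71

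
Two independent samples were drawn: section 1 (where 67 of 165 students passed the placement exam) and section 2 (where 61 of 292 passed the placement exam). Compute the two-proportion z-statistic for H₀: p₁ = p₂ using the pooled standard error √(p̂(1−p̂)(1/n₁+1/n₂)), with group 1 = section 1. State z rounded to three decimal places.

z = 4.508

p̂₁ = 67/165 = 0.40606, p̂₂ = 61/292 = 0.20890.
Pooling: p̂ = 128/457 = 0.28009.
Pooled SE = √[0.2016385·0.00948526] ≈ 0.043733.
z = (p̂₁ − p̂₂)/SE = (0.40606 − 0.20890)/0.043733 = 0.19716/0.043733 = 4.508.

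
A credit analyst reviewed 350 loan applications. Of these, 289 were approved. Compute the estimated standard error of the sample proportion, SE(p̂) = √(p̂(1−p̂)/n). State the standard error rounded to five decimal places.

SE = 0.02028

The sample proportion is 289/350 = 0.82571.
p̂(1−p̂) = 0.143913.
SE = √(0.143913/350) = √0.000411180 = 0.02028.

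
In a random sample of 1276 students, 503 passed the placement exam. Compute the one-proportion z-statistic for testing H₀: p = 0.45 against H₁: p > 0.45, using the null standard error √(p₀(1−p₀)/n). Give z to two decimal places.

Sample proportion p̂ = 503/1276 = 0.39420.
Under H₀, SE = √(p₀(1−p₀)/n) = √(0.45·0.55/1276) = √0.000193966 = 0.013927.
z = (p̂ − p₀)/SE = (0.39420 − 0.45)/0.013927 = -4.01.

z = -4.01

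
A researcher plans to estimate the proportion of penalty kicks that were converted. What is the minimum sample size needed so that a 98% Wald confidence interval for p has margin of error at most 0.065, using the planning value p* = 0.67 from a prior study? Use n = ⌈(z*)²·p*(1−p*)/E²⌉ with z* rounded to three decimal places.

n = 284

For 98% confidence, z* = 2.326.
p*(1−p*) = 0.67·0.33 = 0.2211.
(z*)²·p*(1−p*)/E² = 5.410276·0.2211/0.004225 = 283.127.
⌈283.127⌉ = 284.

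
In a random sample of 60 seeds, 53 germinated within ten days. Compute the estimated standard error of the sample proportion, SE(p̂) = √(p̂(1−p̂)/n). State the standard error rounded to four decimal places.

p̂ = 53/60 = 0.88333.
p̂(1−p̂) = 0.88333·0.11667 = 0.103058.
Dividing by n and taking the root: √0.001717633 = 0.0414.

SE = 0.0414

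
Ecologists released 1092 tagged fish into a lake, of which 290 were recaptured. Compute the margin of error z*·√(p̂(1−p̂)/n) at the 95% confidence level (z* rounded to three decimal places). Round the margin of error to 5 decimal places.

ME = 0.02619

p̂ = 290/1092 = 0.26557.
Standard error of p̂: √(0.195042/1092) = √0.000178609 = 0.013364.
The 95% critical value is z* = 1.960.
ME = 1.960·0.013364 = 0.02619.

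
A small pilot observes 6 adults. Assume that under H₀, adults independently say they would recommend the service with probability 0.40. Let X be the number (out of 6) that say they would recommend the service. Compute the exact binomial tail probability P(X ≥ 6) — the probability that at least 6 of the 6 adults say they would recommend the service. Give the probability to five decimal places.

P = 0.00410

X is binomial with n = 6 and p = 0.40.
P(X ≥ 6) = C(6,6)·0.40^6·0.60^0.
= 0.004096 = 0.00410.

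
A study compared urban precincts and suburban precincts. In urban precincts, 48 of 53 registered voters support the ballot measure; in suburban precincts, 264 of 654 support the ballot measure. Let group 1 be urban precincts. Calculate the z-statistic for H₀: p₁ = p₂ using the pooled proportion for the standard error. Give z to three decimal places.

z = 7.079

Sample proportions: p̂₁ = 48/53 = 0.90566 and p̂₂ = 264/654 = 0.40367.
Pooled p̂ = (48+264)/(53+654) = 312/707 = 0.44130.
SE = √[p̂(1−p̂)(1/n₁+1/n₂)] = √[0.44130·0.55870·(1/53+1/654)] ≈ 0.070915.
z = 0.50199/0.070915 = 7.079.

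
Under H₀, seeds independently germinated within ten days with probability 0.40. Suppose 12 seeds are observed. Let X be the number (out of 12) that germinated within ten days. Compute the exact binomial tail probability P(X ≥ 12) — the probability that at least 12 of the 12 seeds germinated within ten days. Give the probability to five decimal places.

P = 0.00002

X is binomial with n = 12 and p = 0.40.
P(X ≥ 12) = C(12,12)·0.40^12·0.60^0.
= 0.000017 = 0.00002.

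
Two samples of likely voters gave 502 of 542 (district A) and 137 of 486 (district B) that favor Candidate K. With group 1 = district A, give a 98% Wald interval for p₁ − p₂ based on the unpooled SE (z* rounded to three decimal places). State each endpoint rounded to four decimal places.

p̂₁ = 502/542 = 0.92620, p̂₂ = 137/486 = 0.28189; p̂₁ − p̂₂ = 0.64431.
Unpooled SE = √(p̂₁(1−p̂₁)/n₁ + p̂₂(1−p̂₂)/n₂) = √(0.000126115 + 0.000416521) = 0.023295.
The 98% critical value is z* = 2.326. Margin = 2.326·0.023295 = 0.05418.
So the interval runs from 0.5901 to 0.6985.

(0.5901, 0.6985)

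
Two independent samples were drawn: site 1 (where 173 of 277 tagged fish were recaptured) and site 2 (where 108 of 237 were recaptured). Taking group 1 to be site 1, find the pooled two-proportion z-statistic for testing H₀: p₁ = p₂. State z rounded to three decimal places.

z = 3.833

p̂₁ = 173/277 = 0.62455, p̂₂ = 108/237 = 0.45570.
Pooled p̂ = (173+108)/(277+237) = 281/514 = 0.54669.
Pooled SE = √[0.2478198·0.00782952] ≈ 0.044049.
z = (p̂₁ − p̂₂)/SE = (0.62455 − 0.45570)/0.044049 = 0.16885/0.044049 = 3.833.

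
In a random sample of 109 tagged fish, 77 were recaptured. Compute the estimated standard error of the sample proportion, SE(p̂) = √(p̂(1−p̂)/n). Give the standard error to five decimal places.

SE = 0.04362

With x = 77 successes in n = 109, p̂ = 0.70642.
p̂(1−p̂) = 0.70642·0.29358 = 0.207391.
Dividing by n and taking the root: √0.001902670 = 0.04362.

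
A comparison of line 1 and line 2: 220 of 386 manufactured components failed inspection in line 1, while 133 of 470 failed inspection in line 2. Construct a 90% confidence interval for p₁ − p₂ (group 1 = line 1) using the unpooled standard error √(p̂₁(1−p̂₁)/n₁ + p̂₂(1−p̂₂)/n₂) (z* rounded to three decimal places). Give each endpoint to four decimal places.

p̂₁ = 0.56995, p̂₂ = 0.28298, so the observed difference is 0.28697.
SE = √(0.000634993 + 0.000431706) = √0.001066699 = 0.032660.
The 90% critical value is z* = 1.645. Margin of error = 0.05373.
So the interval runs from 0.2332 to 0.3407.

(0.2332, 0.3407)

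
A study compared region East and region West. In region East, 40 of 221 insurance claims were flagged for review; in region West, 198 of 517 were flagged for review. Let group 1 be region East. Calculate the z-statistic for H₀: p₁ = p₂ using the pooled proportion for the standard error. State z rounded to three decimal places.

p̂₁ = 40/221 = 0.18100, p̂₂ = 198/517 = 0.38298.
Pooling: p̂ = 238/738 = 0.32249.
SE = √[p̂(1−p̂)(1/n₁+1/n₂)] = √[0.32249·0.67751·(1/221+1/517)] ≈ 0.037567.
z = (p̂₁ − p̂₂)/SE = (0.18100 − 0.38298)/0.037567 = -0.20198/0.037567 = -5.377.

z = -5.377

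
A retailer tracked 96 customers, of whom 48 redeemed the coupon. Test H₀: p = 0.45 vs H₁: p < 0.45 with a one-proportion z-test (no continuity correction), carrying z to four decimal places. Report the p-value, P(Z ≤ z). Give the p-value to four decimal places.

Sample proportion p̂ = 48/96 = 0.50000.
Under H₀, SE = √(p₀(1−p₀)/n) = √(0.45·0.55/96) = √0.002578125 = 0.050775.
z = (p̂ − p₀)/SE = (48/96 − 0.45)/0.050775 ≈ 0.9847.
p-value = P(Z ≤ z) with z = 0.9847 → 0.8376.

p-value = 0.8376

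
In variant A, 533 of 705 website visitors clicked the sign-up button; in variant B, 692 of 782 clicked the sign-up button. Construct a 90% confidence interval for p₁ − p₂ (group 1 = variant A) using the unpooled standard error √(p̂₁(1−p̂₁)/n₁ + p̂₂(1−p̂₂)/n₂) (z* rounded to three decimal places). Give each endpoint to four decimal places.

(-0.1614, -0.0963)

p̂₁ = 0.75603, p̂₂ = 0.88491, so the observed difference is -0.12888.
Unpooled SE = √(p̂₁(1−p̂₁)/n₁ + p̂₂(1−p̂₂)/n₂) = √(0.000261630 + 0.000130235) = 0.019796.
The 90% critical value is z* = 1.645. Margin of error = 0.03256.
Interval: -0.12888 ± 0.03256 → (-0.1614, -0.0963).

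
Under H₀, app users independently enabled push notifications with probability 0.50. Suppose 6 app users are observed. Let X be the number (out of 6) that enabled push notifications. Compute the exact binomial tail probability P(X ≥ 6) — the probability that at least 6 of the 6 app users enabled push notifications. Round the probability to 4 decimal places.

P = 0.0156

X ~ Binomial(n=6, p=0.50).
P(X ≥ 6) = C(6,6)·0.50^6·0.50^0.
= 0.015625 = 0.0156.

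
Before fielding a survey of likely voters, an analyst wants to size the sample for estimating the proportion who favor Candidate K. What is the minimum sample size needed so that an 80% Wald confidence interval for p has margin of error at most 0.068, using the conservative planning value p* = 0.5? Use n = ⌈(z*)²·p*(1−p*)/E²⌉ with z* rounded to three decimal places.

z* = 1.282 at the 80% level.
p*(1−p*) = 0.2500.
Required n before rounding: 1.643524 × 0.2500 / 0.068² = 88.858.
Rounding up, n = 89.

n = 89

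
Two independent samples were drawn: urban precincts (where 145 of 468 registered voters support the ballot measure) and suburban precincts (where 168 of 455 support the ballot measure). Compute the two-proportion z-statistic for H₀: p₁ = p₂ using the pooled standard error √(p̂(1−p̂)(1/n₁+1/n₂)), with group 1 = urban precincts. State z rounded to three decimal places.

p̂₁ = 145/468 = 0.30983, p̂₂ = 168/455 = 0.36923.
Pooling: p̂ = 313/923 = 0.33911.
SE = √[p̂(1−p̂)(1/n₁+1/n₂)] = √[0.33911·0.66089·(1/468+1/455)] ≈ 0.031168.
z = -0.05940/0.031168 = -1.906.

z = -1.906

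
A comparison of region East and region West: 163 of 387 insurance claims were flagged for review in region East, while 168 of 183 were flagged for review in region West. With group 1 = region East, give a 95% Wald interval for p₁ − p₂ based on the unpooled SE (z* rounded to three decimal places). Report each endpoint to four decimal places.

p̂₁ = 163/387 = 0.42119, p̂₂ = 168/183 = 0.91803; p̂₁ − p̂₂ = -0.49684.
Unpooled SE = √(p̂₁(1−p̂₁)/n₁ + p̂₂(1−p̂₂)/n₂) = √(0.000629945 + 0.000411194) = 0.032267.
z* = 1.960 at the 95% level. Margin of error = 0.06324.
So the interval runs from -0.5601 to -0.4336.

(-0.5601, -0.4336)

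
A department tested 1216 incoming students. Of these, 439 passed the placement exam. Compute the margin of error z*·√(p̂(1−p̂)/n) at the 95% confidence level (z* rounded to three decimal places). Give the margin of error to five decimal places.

The sample proportion is 439/1216 = 0.36102.
SE(p̂) = √(0.36102·0.63898/1216) = 0.013773.
The 95% critical value is z* = 1.960.
So ME = 0.02700.

ME = 0.02700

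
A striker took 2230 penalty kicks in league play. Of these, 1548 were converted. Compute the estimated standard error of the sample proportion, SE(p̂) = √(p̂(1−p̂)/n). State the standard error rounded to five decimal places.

p̂ = 1548/2230 = 0.69417.
p̂(1−p̂) = 0.69417·0.30583 = 0.212298.
SE = √(0.212298/2230) = 0.00976.

SE = 0.00976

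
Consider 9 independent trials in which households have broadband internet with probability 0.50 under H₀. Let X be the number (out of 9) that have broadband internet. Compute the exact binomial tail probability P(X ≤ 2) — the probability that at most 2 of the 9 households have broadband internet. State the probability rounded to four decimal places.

X ~ Binomial(n=9, p=0.50).
P(X ≤ 2) = C(9,0)·0.50^0·0.50^9 + C(9,1)·0.50^1·0.50^8 + C(9,2)·0.50^2·0.50^7.
= 0.001953 + 0.017578 + 0.070312 = 0.0898.

P = 0.0898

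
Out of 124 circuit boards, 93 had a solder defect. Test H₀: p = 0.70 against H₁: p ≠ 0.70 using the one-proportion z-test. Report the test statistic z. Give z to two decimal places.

z = 1.21

With x = 93 successes in n = 124, p̂ = 0.75000.
Null standard error: √(0.70·0.30/124) = √0.001693548 = 0.041153.
z = (0.75000 − 0.70)/0.041153 = 0.05000/0.041153 = 1.21.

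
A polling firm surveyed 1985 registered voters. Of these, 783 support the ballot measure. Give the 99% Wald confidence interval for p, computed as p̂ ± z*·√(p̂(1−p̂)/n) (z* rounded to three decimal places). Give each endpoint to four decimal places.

(0.3662, 0.4227)

p̂ = 783/1985 = 0.39446.
Standard error of p̂: √(0.238861/1985) = √0.000120333 = 0.010970.
z* = 2.576 at the 99% level.
Margin of error: 2.576 × 0.010970 = 0.02826.
Interval: 0.39446 ± 0.02826 → (0.3662, 0.4227).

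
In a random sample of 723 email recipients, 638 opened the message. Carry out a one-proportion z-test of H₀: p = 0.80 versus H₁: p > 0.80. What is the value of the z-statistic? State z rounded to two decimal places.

z = 5.54

The sample proportion is 638/723 = 0.88243.
SE₀ = √(0.80·0.20/723) = 0.014876.
z = (p̂ − p₀)/SE = (0.88243 − 0.80)/0.014876 = 5.54.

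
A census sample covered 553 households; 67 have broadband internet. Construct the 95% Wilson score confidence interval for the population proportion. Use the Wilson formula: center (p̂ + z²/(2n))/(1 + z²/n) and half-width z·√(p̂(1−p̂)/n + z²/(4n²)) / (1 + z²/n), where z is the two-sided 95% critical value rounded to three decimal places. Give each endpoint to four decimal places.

(0.0965, 0.1510)

p̂ = 67/553 = 0.12116; z = 1.960, so z² = 3.841600.
Denominator 1 + z²/n = 1 + 3.841600/553 = 1.006947.
Center = (0.12116 + 0.003473)/1.006947 = 0.12377.
Radicand: p̂(1−p̂)/n + z²/(4n²) = 0.000192547 + 0.000003141 = 0.000195688.
Half-width = 1.960·√0.000195688/1.006947 = 0.02723.
CI: 0.12377 ± 0.02723 = (0.0965, 0.1510).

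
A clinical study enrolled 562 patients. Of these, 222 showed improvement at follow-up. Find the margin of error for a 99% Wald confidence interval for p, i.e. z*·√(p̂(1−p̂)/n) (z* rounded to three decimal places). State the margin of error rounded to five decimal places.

ME = 0.05312

With x = 222 successes in n = 562, p̂ = 0.39502.
SE(p̂) = √(0.39502·0.60498/562) = 0.020621.
For 99% confidence, z* = 2.576.
So ME = 0.05312.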